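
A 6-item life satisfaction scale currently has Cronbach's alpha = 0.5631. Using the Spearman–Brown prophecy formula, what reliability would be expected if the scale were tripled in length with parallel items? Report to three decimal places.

Length factor m = 3
α' = m·α / (1 + (m−1)·α)
   = 3 × 0.5631 / (1 + (3 − 1) × 0.5631)
   = 1.6893 / 2.1262 = 0.795

predicted reliability = 0.795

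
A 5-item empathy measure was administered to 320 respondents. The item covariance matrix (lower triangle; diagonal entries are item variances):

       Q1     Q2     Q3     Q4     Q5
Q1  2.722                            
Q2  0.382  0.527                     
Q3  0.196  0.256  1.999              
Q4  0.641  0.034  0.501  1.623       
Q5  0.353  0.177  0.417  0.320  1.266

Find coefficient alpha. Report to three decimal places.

Σσ²ᵢ = 2.722 + 0.527 + 1.999 + 1.623 + 1.266 = 8.137
Σ_{i<j} σ_ij = 3.277
total variance = 8.137 + 2 × 3.277 = 14.691
α = (k/(k−1))·(1 − Σσ²ᵢ/total variance) = (5/4)·(1 − 8.137/14.691) = 0.558

α = 0.558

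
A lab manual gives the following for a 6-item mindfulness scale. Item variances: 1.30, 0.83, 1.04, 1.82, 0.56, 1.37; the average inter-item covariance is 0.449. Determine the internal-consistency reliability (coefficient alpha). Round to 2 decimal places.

Σσᵢ² = 1.30 + 0.83 + 1.04 + 1.82 + 0.56 + 1.37 = 6.92
Sum of the 15 distinct covariances = 15 × 0.449 = 6.735
σ²_T = Σσᵢ² + 2·Σcov = 6.92 + 2 × 6.735 = 20.390
α = (6/5)·(1 − 6.92/20.390) = 0.79

coefficient alpha = 0.79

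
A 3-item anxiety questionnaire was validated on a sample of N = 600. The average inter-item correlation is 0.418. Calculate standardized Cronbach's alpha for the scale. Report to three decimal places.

α = 0.683

Standardized α = k·r̄ / (1 + (k−1)·r̄) = 3 × 0.418 / (1 + 2 × 0.418)
  = 1.2540 / 1.8360 = 0.683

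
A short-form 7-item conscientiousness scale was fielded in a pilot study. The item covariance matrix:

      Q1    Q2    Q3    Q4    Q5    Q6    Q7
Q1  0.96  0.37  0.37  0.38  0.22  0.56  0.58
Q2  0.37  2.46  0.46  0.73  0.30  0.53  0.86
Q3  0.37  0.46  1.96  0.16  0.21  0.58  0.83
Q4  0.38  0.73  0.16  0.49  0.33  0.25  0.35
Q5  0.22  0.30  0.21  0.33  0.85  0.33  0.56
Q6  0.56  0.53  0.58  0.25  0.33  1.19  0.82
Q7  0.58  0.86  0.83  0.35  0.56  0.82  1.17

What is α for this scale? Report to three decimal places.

α = 0.797

Σσᵢ² = 0.96 + 2.46 + 1.96 + 0.49 + 0.85 + 1.19 + 1.17 = 9.08
Σ_{i<j} σ_ij = 9.78
Var(T) = 9.08 + 2 × 9.78 = 28.64
α = (k/(k−1))·(1 − Σσᵢ²/Var(T)) = (7/6)·(1 − 9.08/28.64) = 0.797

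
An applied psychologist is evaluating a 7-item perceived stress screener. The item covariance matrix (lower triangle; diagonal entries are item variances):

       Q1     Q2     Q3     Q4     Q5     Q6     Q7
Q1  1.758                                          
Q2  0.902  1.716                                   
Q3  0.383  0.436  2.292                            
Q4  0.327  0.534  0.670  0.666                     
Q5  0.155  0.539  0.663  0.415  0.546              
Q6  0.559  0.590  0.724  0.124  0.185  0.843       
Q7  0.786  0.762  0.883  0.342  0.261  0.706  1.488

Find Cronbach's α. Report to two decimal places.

α = 0.82

ΣVar(i) = 1.758 + 1.716 + 2.292 + 0.666 + 0.546 + 0.843 + 1.488 = 9.309
Sum of off-diagonal covariances = 10.946
Var(T) = 9.309 + 2 × 10.946 = 31.201
α = (k/(k−1))·(1 − ΣVar(i)/Var(T)) = (7/6)·(1 − 9.309/31.201) = 0.82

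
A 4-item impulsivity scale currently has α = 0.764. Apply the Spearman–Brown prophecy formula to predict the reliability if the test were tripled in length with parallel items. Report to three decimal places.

Length factor m = 3
α' = m·α / (1 + (m−1)·α)
   = 3 × 0.764 / (1 + (3 − 1) × 0.764)
   = 2.2920 / 2.5280 = 0.907

predicted reliability = 0.907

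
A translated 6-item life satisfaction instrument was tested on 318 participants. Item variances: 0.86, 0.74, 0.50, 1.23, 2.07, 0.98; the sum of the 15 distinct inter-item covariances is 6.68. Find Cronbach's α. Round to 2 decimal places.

Cronbach's α = 0.81

sum of item variances = 0.86 + 0.74 + 0.50 + 1.23 + 2.07 + 0.98 = 6.38
Sum of distinct covariances = 6.68
Var(T) = sum of item variances + 2·Σcov = 6.38 + 2 × 6.68 = 19.74
α = (6/5)·(1 − 6.38/19.74) = 0.81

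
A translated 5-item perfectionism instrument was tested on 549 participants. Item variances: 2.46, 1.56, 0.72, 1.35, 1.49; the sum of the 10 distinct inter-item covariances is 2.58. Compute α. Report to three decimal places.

Σσᵢ² = 2.46 + 1.56 + 0.72 + 1.35 + 1.49 = 7.58
Sum of distinct covariances = 2.58
σ²_T = Σσᵢ² + 2·Σcov = 7.58 + 2 × 2.58 = 12.74
α = (5/4)·(1 − 7.58/12.74) = 0.506

α = 0.506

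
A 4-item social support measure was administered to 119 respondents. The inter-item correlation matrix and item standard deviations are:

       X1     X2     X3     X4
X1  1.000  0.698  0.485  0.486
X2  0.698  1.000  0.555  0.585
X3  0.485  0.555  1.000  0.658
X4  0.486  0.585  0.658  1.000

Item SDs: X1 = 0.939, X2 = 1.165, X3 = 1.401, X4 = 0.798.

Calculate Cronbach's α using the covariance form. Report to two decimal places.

α = 0.83

Σσ²ᵢ = 0.939² + 1.165² + 1.401² + 0.798² = 4.8386
Covariances σ_ij = r_ij · s_i · s_j:
  σ(X1,X2) = 0.698 × 0.939 × 1.165 = 0.7636
  σ(X1,X3) = 0.485 × 0.939 × 1.401 = 0.6380
  σ(X1,X4) = 0.486 × 0.939 × 0.798 = 0.3642
  σ(X2,X3) = 0.555 × 1.165 × 1.401 = 0.9059
  σ(X2,X4) = 0.585 × 1.165 × 0.798 = 0.5439
  σ(X3,X4) = 0.658 × 1.401 × 0.798 = 0.7356
σ²_T = Σσ²ᵢ + 2·Σσ_ij = 4.8386 + 2 × 3.9512 = 12.7410
α = (4/3)·(1 − 4.8386/12.7410) = 0.83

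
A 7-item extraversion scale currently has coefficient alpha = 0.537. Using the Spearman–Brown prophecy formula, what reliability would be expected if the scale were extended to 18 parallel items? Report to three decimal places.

Length factor m = 18/7 = 2.5714
α' = m·α / (1 + (m−1)·α)
   = 18/7 × 0.537 / (1 + (18/7 − 1) × 0.537)
   = 1.3809 / 1.8439 = 0.749

predicted reliability = 0.749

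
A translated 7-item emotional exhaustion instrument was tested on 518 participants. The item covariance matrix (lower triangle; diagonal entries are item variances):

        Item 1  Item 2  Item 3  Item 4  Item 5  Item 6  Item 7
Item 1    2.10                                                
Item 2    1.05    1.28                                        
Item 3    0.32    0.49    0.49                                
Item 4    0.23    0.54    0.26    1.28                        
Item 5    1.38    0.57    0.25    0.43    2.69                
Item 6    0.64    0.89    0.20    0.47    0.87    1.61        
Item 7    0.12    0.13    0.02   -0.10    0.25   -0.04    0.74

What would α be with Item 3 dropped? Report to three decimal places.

α = 0.726

Remaining items: Item 1, Item 2, Item 4, Item 5, Item 6, Item 7 (k = 6).
Σσ²ᵢ = 2.10 + 1.28 + 1.28 + 2.69 + 1.61 + 0.74 = 9.70
σ²_T = 9.70 + 2 × 7.43 = 24.56
α (item deleted) = (6/5)·(1 − 9.70/24.56) = 0.726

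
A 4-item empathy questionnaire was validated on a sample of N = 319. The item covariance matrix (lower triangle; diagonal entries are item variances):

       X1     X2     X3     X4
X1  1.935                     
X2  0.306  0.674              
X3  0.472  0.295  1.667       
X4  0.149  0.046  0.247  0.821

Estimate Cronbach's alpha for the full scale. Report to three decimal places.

α = 0.497

Σσ²ᵢ = 1.935 + 0.674 + 1.667 + 0.821 = 5.097
Sum of off-diagonal covariances = 1.515
σ²_total = 5.097 + 2 × 1.515 = 8.127
α = (k/(k−1))·(1 − Σσ²ᵢ/σ²_total) = (4/3)·(1 − 5.097/8.127) = 0.497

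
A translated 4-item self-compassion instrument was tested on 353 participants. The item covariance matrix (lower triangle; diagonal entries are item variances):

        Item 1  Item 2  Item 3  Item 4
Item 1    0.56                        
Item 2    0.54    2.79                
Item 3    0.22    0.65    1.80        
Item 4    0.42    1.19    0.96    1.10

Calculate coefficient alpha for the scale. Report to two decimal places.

ΣVar(i) = 0.56 + 2.79 + 1.80 + 1.10 = 6.25
Σ_{i<j} σ_ij = 3.98
Var(T) = 6.25 + 2 × 3.98 = 14.21
α = (k/(k−1))·(1 − ΣVar(i)/Var(T)) = (4/3)·(1 − 6.25/14.21) = 0.75

α = 0.75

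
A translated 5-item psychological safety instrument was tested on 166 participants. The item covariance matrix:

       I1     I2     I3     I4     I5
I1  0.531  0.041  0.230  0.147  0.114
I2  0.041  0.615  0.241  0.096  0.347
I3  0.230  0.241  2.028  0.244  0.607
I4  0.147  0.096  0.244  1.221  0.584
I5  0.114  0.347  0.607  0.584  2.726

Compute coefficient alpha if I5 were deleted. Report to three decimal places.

α = 0.417

Remaining items: I1, I2, I3, I4 (k = 4).
Σσᵢ² = 0.531 + 0.615 + 2.028 + 1.221 = 4.395
σ²_T = 4.395 + 2 × 0.999 = 6.393
α (item deleted) = (4/3)·(1 − 4.395/6.393) = 0.417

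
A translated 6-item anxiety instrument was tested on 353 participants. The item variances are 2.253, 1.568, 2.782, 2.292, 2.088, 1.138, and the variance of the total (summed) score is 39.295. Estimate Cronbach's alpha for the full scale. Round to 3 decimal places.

Σσ²ᵢ = 2.253 + 1.568 + 2.782 + 2.292 + 2.088 + 1.138 = 12.121
α = (k/(k−1))·(1 − Σσ²ᵢ/total variance) = (6/5)·(1 − 12.121/39.295) = 0.830

Cronbach's alpha = 0.830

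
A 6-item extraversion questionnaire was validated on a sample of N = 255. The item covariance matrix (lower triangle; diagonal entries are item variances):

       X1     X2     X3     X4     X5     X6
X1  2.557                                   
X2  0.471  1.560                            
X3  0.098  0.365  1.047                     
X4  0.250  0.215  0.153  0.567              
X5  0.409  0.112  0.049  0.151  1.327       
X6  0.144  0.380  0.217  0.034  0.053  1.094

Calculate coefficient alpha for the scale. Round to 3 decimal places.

Σσᵢ² = 2.557 + 1.560 + 1.047 + 0.567 + 1.327 + 1.094 = 8.152
Σ_{i<j} σ_ij = 3.101
Var(T) = 8.152 + 2 × 3.101 = 14.354
α = (k/(k−1))·(1 − Σσᵢ²/Var(T)) = (6/5)·(1 − 8.152/14.354) = 0.518

α = 0.518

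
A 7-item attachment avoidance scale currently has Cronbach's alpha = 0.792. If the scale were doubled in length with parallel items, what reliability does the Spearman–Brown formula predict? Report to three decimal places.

Length factor m = 2
α' = m·α / (1 + (m−1)·α)
   = 2 × 0.792 / (1 + (2 − 1) × 0.792)
   = 1.5840 / 1.7920 = 0.884

predicted reliability = 0.884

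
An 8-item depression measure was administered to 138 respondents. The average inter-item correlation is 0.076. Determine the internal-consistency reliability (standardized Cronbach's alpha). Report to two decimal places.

Standardized α = k·r̄ / (1 + (k−1)·r̄) = 8 × 0.076 / (1 + 7 × 0.076)
  = 0.6080 / 1.5320 = 0.40

α = 0.40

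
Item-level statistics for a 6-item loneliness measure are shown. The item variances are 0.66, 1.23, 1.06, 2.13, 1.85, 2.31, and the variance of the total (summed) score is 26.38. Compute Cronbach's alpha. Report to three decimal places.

α = 0.780

sum of item variances = 0.66 + 1.23 + 1.06 + 2.13 + 1.85 + 2.31 = 9.24
α = (k/(k−1))·(1 − sum of item variances/σ²_total) = (6/5)·(1 − 9.24/26.38) = 0.780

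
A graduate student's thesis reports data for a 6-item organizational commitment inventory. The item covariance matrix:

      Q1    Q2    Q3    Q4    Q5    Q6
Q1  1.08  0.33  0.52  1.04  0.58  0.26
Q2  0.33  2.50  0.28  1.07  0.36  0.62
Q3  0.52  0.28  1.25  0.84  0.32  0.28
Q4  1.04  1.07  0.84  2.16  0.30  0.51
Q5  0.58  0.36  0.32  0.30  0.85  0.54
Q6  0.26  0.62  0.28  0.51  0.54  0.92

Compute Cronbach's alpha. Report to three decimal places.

α = 0.770

ΣVar(i) = 1.08 + 2.50 + 1.25 + 2.16 + 0.85 + 0.92 = 8.76
Σ_{i<j} σ_ij = 7.85
σ²_total = 8.76 + 2 × 7.85 = 24.46
α = (k/(k−1))·(1 − ΣVar(i)/σ²_total) = (6/5)·(1 − 8.76/24.46) = 0.770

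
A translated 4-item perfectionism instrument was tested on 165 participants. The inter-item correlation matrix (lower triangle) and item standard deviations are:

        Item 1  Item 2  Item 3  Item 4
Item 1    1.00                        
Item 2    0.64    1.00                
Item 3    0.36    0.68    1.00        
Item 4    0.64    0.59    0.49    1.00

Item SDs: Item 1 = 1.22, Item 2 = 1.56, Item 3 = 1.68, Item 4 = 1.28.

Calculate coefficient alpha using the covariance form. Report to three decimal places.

Σσ²ᵢ = 1.22² + 1.56² + 1.68² + 1.28² = 8.3828
Covariances σ_ij = r_ij · s_i · s_j:
  σ(Item 1,Item 2) = 0.64 × 1.22 × 1.56 = 1.2180
  σ(Item 1,Item 3) = 0.36 × 1.22 × 1.68 = 0.7379
  σ(Item 1,Item 4) = 0.64 × 1.22 × 1.28 = 0.9994
  σ(Item 2,Item 3) = 0.68 × 1.56 × 1.68 = 1.7821
  σ(Item 2,Item 4) = 0.59 × 1.56 × 1.28 = 1.1781
  σ(Item 3,Item 4) = 0.49 × 1.68 × 1.28 = 1.0537
σ²_T = Σσ²ᵢ + 2·Σσ_ij = 8.3828 + 2 × 6.9692 = 22.3212
α = (4/3)·(1 − 8.3828/22.3212) = 0.833

α = 0.833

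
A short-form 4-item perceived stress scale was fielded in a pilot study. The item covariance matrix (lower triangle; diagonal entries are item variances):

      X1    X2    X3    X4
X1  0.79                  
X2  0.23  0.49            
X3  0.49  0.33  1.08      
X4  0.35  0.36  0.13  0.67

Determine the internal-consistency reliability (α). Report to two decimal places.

α = 0.74

sum of item variances = 0.79 + 0.49 + 1.08 + 0.67 = 3.03
Σ_{i<j} σ_ij = 1.89
σ²_T = 3.03 + 2 × 1.89 = 6.81
α = (k/(k−1))·(1 − sum of item variances/σ²_T) = (4/3)·(1 − 3.03/6.81) = 0.74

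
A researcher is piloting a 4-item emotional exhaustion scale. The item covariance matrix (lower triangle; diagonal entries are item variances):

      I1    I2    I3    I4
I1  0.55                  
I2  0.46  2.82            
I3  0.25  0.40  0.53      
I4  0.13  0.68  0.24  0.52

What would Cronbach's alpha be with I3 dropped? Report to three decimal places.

α = 0.593

Remaining items: I1, I2, I4 (k = 3).
Σσᵢ² = 0.55 + 2.82 + 0.52 = 3.89
total variance = 3.89 + 2 × 1.27 = 6.43
α (item deleted) = (3/2)·(1 − 3.89/6.43) = 0.593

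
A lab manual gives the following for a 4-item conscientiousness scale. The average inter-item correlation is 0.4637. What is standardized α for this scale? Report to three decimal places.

standardized α = 0.776

Standardized α = k·r̄ / (1 + (k−1)·r̄) = 4 × 0.4637 / (1 + 3 × 0.4637)
  = 1.8548 / 2.3911 = 0.776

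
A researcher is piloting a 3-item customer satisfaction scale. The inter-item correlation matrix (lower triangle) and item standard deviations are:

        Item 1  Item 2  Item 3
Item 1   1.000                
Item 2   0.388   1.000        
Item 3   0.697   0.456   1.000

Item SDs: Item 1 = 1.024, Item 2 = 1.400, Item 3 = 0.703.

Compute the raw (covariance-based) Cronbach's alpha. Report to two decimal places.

α = 0.69

Σσ²ᵢ = 1.024² + 1.400² + 0.703² = 3.5028
Covariances σ_ij = r_ij · s_i · s_j:
  σ(Item 1,Item 2) = 0.388 × 1.024 × 1.400 = 0.5562
  σ(Item 1,Item 3) = 0.697 × 1.024 × 0.703 = 0.5018
  σ(Item 2,Item 3) = 0.456 × 1.400 × 0.703 = 0.4488
σ²_T = Σσ²ᵢ + 2·Σσ_ij = 3.5028 + 2 × 1.5068 = 6.5164
α = (3/2)·(1 − 3.5028/6.5164) = 0.69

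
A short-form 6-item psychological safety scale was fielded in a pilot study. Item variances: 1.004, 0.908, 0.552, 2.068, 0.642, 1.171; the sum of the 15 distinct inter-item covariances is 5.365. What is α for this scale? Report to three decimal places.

sum of item variances = 1.004 + 0.908 + 0.552 + 2.068 + 0.642 + 1.171 = 6.345
Sum of distinct covariances = 5.365
σ²_T = sum of item variances + 2·Σcov = 6.345 + 2 × 5.365 = 17.075
α = (6/5)·(1 − 6.345/17.075) = 0.754

α = 0.754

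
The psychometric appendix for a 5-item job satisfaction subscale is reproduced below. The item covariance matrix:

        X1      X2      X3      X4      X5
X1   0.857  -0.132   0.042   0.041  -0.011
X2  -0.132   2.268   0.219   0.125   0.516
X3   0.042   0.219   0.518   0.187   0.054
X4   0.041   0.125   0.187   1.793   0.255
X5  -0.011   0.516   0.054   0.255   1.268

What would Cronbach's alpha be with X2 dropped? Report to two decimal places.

α = 0.27

Remaining items: X1, X3, X4, X5 (k = 4).
ΣVar(i) = 0.857 + 0.518 + 1.793 + 1.268 = 4.436
Var(T) = 4.436 + 2 × 0.568 = 5.572
α (item deleted) = (4/3)·(1 − 4.436/5.572) = 0.27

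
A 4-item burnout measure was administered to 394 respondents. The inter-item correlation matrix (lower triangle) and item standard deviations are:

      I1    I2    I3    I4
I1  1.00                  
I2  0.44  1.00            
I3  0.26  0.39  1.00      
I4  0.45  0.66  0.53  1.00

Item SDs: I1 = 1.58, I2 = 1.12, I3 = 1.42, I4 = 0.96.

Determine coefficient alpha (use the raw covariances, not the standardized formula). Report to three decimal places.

Σσ²ᵢ = 1.58² + 1.12² + 1.42² + 0.96² = 6.6888
Covariances σ_ij = r_ij · s_i · s_j:
  σ(I1,I2) = 0.44 × 1.58 × 1.12 = 0.7786
  σ(I1,I3) = 0.26 × 1.58 × 1.42 = 0.5833
  σ(I1,I4) = 0.45 × 1.58 × 0.96 = 0.6826
  σ(I2,I3) = 0.39 × 1.12 × 1.42 = 0.6203
  σ(I2,I4) = 0.66 × 1.12 × 0.96 = 0.7096
  σ(I3,I4) = 0.53 × 1.42 × 0.96 = 0.7225
σ²_T = Σσ²ᵢ + 2·Σσ_ij = 6.6888 + 2 × 4.0969 = 14.8826
α = (4/3)·(1 − 6.6888/14.8826) = 0.734

α = 0.734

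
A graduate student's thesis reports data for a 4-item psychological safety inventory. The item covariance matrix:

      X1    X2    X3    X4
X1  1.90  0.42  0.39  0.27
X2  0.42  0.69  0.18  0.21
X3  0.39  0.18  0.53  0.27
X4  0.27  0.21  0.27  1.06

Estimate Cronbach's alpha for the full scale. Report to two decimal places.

α = 0.61

sum of item variances = 1.90 + 0.69 + 0.53 + 1.06 = 4.18
Sum of the distinct covariances = 1.74
σ²_total = 4.18 + 2 × 1.74 = 7.66
α = (k/(k−1))·(1 − sum of item variances/σ²_total) = (4/3)·(1 − 4.18/7.66) = 0.61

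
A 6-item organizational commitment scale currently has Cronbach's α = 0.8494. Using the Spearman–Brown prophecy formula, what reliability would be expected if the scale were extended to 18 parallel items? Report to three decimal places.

Length factor m = 18/6 = 3.0000
α' = m·α / (1 + (m−1)·α)
   = 18/6 × 0.8494 / (1 + (18/6 − 1) × 0.8494)
   = 2.5482 / 2.6988 = 0.944

predicted reliability = 0.944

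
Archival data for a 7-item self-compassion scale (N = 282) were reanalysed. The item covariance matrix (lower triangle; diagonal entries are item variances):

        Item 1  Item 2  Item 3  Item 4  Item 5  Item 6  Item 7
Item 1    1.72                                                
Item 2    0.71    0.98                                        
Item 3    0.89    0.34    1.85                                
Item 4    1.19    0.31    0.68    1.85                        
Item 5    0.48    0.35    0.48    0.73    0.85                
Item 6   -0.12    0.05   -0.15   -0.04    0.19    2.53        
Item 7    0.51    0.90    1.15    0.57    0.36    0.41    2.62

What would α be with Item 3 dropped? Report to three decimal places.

Remaining items: Item 1, Item 2, Item 4, Item 5, Item 6, Item 7 (k = 6).
Σσ²ᵢ = 1.72 + 0.98 + 1.85 + 0.85 + 2.53 + 2.62 = 10.55
σ²_T = 10.55 + 2 × 6.60 = 23.75
α (item deleted) = (6/5)·(1 − 10.55/23.75) = 0.667

α = 0.667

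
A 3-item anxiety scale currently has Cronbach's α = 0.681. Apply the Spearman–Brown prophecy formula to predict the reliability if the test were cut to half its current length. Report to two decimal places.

Length factor m = 1/2
α' = m·α / (1 − (1−m)·α)
   = 1/2 × 0.681 / (1 − (1 − 1/2) × 0.681)
   = 0.3405 / 0.6595 = 0.52

predicted reliability = 0.52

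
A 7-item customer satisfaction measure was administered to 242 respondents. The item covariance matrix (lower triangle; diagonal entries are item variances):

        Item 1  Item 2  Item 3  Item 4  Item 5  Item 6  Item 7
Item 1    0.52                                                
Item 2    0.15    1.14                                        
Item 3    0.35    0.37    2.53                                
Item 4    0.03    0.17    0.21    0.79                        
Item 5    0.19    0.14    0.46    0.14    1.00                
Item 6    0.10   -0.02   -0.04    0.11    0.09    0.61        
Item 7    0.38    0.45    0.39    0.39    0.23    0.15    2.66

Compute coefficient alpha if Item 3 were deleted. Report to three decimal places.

Remaining items: Item 1, Item 2, Item 4, Item 5, Item 6, Item 7 (k = 6).
sum of item variances = 0.52 + 1.14 + 0.79 + 1.00 + 0.61 + 2.66 = 6.72
σ²_total = 6.72 + 2 × 2.70 = 12.12
α (item deleted) = (6/5)·(1 − 6.72/12.12) = 0.535

coefficient alpha = 0.535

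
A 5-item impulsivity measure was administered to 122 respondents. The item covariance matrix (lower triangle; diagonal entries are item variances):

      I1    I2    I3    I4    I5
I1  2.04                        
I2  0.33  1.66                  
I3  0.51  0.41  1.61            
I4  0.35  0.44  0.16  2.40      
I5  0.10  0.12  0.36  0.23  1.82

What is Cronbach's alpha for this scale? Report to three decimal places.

Cronbach's alpha = 0.484

sum of item variances = 2.04 + 1.66 + 1.61 + 2.40 + 1.82 = 9.53
Σ_{i<j} σ_ij = 3.01
σ²_total = 9.53 + 2 × 3.01 = 15.55
α = (k/(k−1))·(1 − sum of item variances/σ²_total) = (5/4)·(1 − 9.53/15.55) = 0.484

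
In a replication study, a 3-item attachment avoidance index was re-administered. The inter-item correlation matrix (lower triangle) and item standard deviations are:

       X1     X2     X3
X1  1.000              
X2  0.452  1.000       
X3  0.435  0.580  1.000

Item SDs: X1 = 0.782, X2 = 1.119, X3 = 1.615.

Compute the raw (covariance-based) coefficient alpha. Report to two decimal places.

Σσ²ᵢ = 0.782² + 1.119² + 1.615² = 4.4719
Covariances σ_ij = r_ij · s_i · s_j:
  σ(X1,X2) = 0.452 × 0.782 × 1.119 = 0.3955
  σ(X1,X3) = 0.435 × 0.782 × 1.615 = 0.5494
  σ(X2,X3) = 0.580 × 1.119 × 1.615 = 1.0482
σ²_T = Σσ²ᵢ + 2·Σσ_ij = 4.4719 + 2 × 1.9931 = 8.4581
α = (3/2)·(1 − 4.4719/8.4581) = 0.71

coefficient alpha = 0.71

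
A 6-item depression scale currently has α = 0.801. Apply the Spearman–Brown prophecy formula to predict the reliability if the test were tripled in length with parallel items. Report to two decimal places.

Length factor m = 3
α' = m·α / (1 + (m−1)·α)
   = 3 × 0.801 / (1 + (3 − 1) × 0.801)
   = 2.4030 / 2.6020 = 0.92

predicted reliability = 0.92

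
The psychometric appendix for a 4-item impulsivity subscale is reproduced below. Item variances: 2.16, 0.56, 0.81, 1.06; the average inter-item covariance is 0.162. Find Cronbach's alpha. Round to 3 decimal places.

Σσᵢ² = 2.16 + 0.56 + 0.81 + 1.06 = 4.59
Sum of the 6 distinct covariances = 6 × 0.162 = 0.972
Var(T) = Σσᵢ² + 2·Σcov = 4.59 + 2 × 0.972 = 6.534
α = (4/3)·(1 − 4.59/6.534) = 0.397

α = 0.397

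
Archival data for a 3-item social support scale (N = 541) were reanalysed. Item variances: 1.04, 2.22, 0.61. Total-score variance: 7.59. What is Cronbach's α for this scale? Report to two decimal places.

sum of item variances = 1.04 + 2.22 + 0.61 = 3.87
α = (k/(k−1))·(1 − sum of item variances/total variance) = (3/2)·(1 − 3.87/7.59) = 0.74

Cronbach's α = 0.74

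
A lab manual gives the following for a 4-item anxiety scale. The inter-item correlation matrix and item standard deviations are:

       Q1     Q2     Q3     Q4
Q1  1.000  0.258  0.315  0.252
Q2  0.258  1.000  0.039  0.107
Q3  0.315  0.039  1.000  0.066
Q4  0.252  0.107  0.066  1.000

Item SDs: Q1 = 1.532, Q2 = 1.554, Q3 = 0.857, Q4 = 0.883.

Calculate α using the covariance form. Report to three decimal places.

α = 0.453

Σσ²ᵢ = 1.532² + 1.554² + 0.857² + 0.883² = 6.2761
Covariances σ_ij = r_ij · s_i · s_j:
  σ(Q1,Q2) = 0.258 × 1.532 × 1.554 = 0.6142
  σ(Q1,Q3) = 0.315 × 1.532 × 0.857 = 0.4136
  σ(Q1,Q4) = 0.252 × 1.532 × 0.883 = 0.3409
  σ(Q2,Q3) = 0.039 × 1.554 × 0.857 = 0.0519
  σ(Q2,Q4) = 0.107 × 1.554 × 0.883 = 0.1468
  σ(Q3,Q4) = 0.066 × 0.857 × 0.883 = 0.0499
σ²_T = Σσ²ᵢ + 2·Σσ_ij = 6.2761 + 2 × 1.6173 = 9.5107
α = (4/3)·(1 − 6.2761/9.5107) = 0.453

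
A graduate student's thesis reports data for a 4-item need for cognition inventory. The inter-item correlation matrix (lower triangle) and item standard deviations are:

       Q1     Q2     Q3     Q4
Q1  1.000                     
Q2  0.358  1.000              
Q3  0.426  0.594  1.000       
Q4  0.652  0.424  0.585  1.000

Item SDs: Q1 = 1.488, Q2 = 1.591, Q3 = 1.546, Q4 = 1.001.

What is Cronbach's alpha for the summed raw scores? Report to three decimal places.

Σσ²ᵢ = 1.488² + 1.591² + 1.546² + 1.001² = 8.1375
Covariances σ_ij = r_ij · s_i · s_j:
  σ(Q1,Q2) = 0.358 × 1.488 × 1.591 = 0.8475
  σ(Q1,Q3) = 0.426 × 1.488 × 1.546 = 0.9800
  σ(Q1,Q4) = 0.652 × 1.488 × 1.001 = 0.9711
  σ(Q2,Q3) = 0.594 × 1.591 × 1.546 = 1.4611
  σ(Q2,Q4) = 0.424 × 1.591 × 1.001 = 0.6753
  σ(Q3,Q4) = 0.585 × 1.546 × 1.001 = 0.9053
σ²_T = Σσ²ᵢ + 2·Σσ_ij = 8.1375 + 2 × 5.8403 = 19.8181
α = (4/3)·(1 − 8.1375/19.8181) = 0.786

Cronbach's alpha = 0.786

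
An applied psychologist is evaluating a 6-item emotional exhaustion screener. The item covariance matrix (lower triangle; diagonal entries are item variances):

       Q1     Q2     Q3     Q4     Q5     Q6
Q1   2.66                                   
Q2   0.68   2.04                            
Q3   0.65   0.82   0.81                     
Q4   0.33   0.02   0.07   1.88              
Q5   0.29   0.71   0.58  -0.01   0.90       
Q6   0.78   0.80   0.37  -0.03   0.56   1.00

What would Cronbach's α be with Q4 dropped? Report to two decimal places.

Remaining items: Q1, Q2, Q3, Q5, Q6 (k = 5).
ΣVar(i) = 2.66 + 2.04 + 0.81 + 0.90 + 1.00 = 7.41
Var(T) = 7.41 + 2 × 6.24 = 19.89
α (item deleted) = (5/4)·(1 − 7.41/19.89) = 0.78

α = 0.78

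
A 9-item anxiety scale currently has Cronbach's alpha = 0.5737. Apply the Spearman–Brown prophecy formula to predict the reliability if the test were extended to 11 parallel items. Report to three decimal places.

predicted reliability = 0.622

Length factor m = 11/9 = 1.2222
α' = m·α / (1 + (m−1)·α)
   = 11/9 × 0.5737 / (1 + (11/9 − 1) × 0.5737)
   = 0.7012 / 1.1275 = 0.622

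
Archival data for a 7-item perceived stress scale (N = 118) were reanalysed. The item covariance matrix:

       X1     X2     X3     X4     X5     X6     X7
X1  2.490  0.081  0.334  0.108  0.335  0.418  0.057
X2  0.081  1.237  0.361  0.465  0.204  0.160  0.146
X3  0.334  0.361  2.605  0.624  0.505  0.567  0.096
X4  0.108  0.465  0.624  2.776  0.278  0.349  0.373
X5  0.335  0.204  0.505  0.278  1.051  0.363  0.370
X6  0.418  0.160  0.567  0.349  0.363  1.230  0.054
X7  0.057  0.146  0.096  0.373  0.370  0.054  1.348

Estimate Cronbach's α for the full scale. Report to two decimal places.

Cronbach's α = 0.58

ΣVar(i) = 2.490 + 1.237 + 2.605 + 2.776 + 1.051 + 1.230 + 1.348 = 12.737
Sum of the distinct covariances = 6.248
Var(T) = 12.737 + 2 × 6.248 = 25.233
α = (k/(k−1))·(1 − ΣVar(i)/Var(T)) = (7/6)·(1 − 12.737/25.233) = 0.58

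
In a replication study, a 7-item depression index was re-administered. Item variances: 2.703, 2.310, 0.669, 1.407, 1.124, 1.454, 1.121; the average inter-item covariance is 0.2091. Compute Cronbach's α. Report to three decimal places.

α = 0.524

Σσᵢ² = 2.703 + 2.310 + 0.669 + 1.407 + 1.124 + 1.454 + 1.121 = 10.788
Sum of the 21 distinct covariances = 21 × 0.2091 = 4.3911
total variance = Σσᵢ² + 2·Σcov = 10.788 + 2 × 4.3911 = 19.5702
α = (7/6)·(1 − 10.788/19.5702) = 0.524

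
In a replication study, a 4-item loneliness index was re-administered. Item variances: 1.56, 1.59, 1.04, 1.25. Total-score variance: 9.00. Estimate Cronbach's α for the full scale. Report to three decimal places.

Σσ²ᵢ = 1.56 + 1.59 + 1.04 + 1.25 = 5.44
α = (k/(k−1))·(1 − Σσ²ᵢ/σ²_T) = (4/3)·(1 − 5.44/9.00) = 0.527

Cronbach's α = 0.527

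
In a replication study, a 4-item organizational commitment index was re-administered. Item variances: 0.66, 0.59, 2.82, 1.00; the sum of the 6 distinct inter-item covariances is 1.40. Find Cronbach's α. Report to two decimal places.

α = 0.47

ΣVar(i) = 0.66 + 0.59 + 2.82 + 1.00 = 5.07
Sum of distinct covariances = 1.40
Var(T) = ΣVar(i) + 2·Σcov = 5.07 + 2 × 1.40 = 7.87
α = (4/3)·(1 − 5.07/7.87) = 0.47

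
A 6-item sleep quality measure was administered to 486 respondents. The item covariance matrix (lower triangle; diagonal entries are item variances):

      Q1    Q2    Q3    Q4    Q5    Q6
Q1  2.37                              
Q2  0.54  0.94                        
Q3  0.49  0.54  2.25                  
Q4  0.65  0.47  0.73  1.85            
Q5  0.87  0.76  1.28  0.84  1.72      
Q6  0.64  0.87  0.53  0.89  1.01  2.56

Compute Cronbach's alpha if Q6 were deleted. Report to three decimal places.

α = 0.764

Remaining items: Q1, Q2, Q3, Q4, Q5 (k = 5).
Σσ²ᵢ = 2.37 + 0.94 + 2.25 + 1.85 + 1.72 = 9.13
Var(T) = 9.13 + 2 × 7.17 = 23.47
α (item deleted) = (5/4)·(1 − 9.13/23.47) = 0.764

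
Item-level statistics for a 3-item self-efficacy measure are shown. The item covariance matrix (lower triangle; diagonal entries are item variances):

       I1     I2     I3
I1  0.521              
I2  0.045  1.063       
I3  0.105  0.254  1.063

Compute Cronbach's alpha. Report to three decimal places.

Σσ²ᵢ = 0.521 + 1.063 + 1.063 = 2.647
Σ_{i<j} σ_ij = 0.404
σ²_T = 2.647 + 2 × 0.404 = 3.455
α = (k/(k−1))·(1 − Σσ²ᵢ/σ²_T) = (3/2)·(1 − 2.647/3.455) = 0.351

α = 0.351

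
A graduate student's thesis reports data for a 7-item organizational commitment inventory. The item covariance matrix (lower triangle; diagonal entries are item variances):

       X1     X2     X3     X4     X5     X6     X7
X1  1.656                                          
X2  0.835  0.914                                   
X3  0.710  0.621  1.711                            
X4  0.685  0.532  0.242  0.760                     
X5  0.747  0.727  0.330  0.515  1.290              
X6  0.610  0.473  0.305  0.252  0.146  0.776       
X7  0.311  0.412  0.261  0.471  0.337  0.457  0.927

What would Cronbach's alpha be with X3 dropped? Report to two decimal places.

Remaining items: X1, X2, X4, X5, X6, X7 (k = 6).
ΣVar(i) = 1.656 + 0.914 + 0.760 + 1.290 + 0.776 + 0.927 = 6.323
σ²_T = 6.323 + 2 × 7.510 = 21.343
α (item deleted) = (6/5)·(1 − 6.323/21.343) = 0.84

Cronbach's alpha = 0.84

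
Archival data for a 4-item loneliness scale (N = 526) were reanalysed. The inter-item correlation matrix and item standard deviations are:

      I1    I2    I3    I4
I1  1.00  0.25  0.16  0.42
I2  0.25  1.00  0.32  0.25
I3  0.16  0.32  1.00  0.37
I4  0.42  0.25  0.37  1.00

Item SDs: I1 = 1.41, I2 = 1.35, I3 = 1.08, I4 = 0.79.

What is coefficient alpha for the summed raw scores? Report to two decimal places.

Σσ²ᵢ = 1.41² + 1.35² + 1.08² + 0.79² = 5.6011
Covariances σ_ij = r_ij · s_i · s_j:
  σ(I1,I2) = 0.25 × 1.41 × 1.35 = 0.4759
  σ(I1,I3) = 0.16 × 1.41 × 1.08 = 0.2436
  σ(I1,I4) = 0.42 × 1.41 × 0.79 = 0.4678
  σ(I2,I3) = 0.32 × 1.35 × 1.08 = 0.4666
  σ(I2,I4) = 0.25 × 1.35 × 0.79 = 0.2666
  σ(I3,I4) = 0.37 × 1.08 × 0.79 = 0.3157
σ²_T = Σσ²ᵢ + 2·Σσ_ij = 5.6011 + 2 × 2.2362 = 10.0735
α = (4/3)·(1 − 5.6011/10.0735) = 0.59

α = 0.59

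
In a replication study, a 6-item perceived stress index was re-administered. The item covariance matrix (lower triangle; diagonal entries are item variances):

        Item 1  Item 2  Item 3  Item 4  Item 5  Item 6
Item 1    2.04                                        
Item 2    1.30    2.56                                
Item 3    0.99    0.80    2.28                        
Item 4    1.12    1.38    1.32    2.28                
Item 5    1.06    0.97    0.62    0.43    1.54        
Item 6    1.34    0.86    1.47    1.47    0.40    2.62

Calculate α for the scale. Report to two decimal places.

α = 0.84

Σσ²ᵢ = 2.04 + 2.56 + 2.28 + 2.28 + 1.54 + 2.62 = 13.32
Σ_{i<j} σ_ij = 15.53
Var(T) = 13.32 + 2 × 15.53 = 44.38
α = (k/(k−1))·(1 − Σσ²ᵢ/Var(T)) = (6/5)·(1 − 13.32/44.38) = 0.84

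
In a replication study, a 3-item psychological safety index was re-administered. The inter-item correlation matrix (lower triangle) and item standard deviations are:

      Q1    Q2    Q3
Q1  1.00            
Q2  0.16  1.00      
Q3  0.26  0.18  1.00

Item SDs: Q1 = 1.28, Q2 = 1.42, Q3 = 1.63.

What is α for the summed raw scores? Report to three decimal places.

Σσ²ᵢ = 1.28² + 1.42² + 1.63² = 6.3117
Covariances σ_ij = r_ij · s_i · s_j:
  σ(Q1,Q2) = 0.16 × 1.28 × 1.42 = 0.2908
  σ(Q1,Q3) = 0.26 × 1.28 × 1.63 = 0.5425
  σ(Q2,Q3) = 0.18 × 1.42 × 1.63 = 0.4166
σ²_T = Σσ²ᵢ + 2·Σσ_ij = 6.3117 + 2 × 1.2499 = 8.8115
α = (3/2)·(1 − 6.3117/8.8115) = 0.426

α = 0.426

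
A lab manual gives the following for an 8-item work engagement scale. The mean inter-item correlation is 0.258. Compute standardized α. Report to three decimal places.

Standardized α = k·r̄ / (1 + (k−1)·r̄) = 8 × 0.258 / (1 + 7 × 0.258)
  = 2.0640 / 2.8060 = 0.736

α = 0.736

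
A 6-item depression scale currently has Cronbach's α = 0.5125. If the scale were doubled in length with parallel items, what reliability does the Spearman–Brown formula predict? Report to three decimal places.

Length factor m = 2
α' = m·α / (1 + (m−1)·α)
   = 2 × 0.5125 / (1 + (2 − 1) × 0.5125)
   = 1.0250 / 1.5125 = 0.678

predicted reliability = 0.678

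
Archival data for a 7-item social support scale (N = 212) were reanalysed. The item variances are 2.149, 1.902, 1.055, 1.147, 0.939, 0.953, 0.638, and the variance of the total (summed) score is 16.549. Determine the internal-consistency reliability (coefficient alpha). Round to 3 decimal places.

α = 0.547

Σσ²ᵢ = 2.149 + 1.902 + 1.055 + 1.147 + 0.939 + 0.953 + 0.638 = 8.783
α = (k/(k−1))·(1 − Σσ²ᵢ/σ²_total) = (7/6)·(1 − 8.783/16.549) = 0.547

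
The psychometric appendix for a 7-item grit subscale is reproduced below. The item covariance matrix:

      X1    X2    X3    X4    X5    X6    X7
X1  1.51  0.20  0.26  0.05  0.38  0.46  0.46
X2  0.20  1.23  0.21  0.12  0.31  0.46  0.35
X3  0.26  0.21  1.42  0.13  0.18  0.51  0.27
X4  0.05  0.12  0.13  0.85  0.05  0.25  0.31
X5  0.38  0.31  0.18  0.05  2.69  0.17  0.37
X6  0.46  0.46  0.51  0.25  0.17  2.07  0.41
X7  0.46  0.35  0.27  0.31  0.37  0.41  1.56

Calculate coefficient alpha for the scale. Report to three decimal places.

coefficient alpha = 0.596

sum of item variances = 1.51 + 1.23 + 1.42 + 0.85 + 2.69 + 2.07 + 1.56 = 11.33
Sum of the distinct covariances = 5.91
σ²_T = 11.33 + 2 × 5.91 = 23.15
α = (k/(k−1))·(1 − sum of item variances/σ²_T) = (7/6)·(1 − 11.33/23.15) = 0.596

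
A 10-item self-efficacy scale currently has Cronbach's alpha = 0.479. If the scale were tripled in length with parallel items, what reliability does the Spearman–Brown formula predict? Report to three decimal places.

predicted reliability = 0.734

Length factor m = 3
α' = m·α / (1 + (m−1)·α)
   = 3 × 0.479 / (1 + (3 − 1) × 0.479)
   = 1.4370 / 1.9580 = 0.734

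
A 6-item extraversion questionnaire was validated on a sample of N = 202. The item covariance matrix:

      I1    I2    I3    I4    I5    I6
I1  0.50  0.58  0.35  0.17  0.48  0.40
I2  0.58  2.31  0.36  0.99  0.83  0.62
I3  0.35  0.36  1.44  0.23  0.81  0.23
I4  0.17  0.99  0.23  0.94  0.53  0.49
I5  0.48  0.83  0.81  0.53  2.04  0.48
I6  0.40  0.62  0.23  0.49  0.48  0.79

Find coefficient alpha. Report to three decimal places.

sum of item variances = 0.50 + 2.31 + 1.44 + 0.94 + 2.04 + 0.79 = 8.02
Sum of the distinct covariances = 7.55
σ²_T = 8.02 + 2 × 7.55 = 23.12
α = (k/(k−1))·(1 − sum of item variances/σ²_T) = (6/5)·(1 − 8.02/23.12) = 0.784

coefficient alpha = 0.784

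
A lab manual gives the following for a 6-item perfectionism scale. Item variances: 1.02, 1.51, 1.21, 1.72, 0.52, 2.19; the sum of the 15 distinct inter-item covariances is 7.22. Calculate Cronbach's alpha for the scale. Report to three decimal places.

α = 0.766

Σσ²ᵢ = 1.02 + 1.51 + 1.21 + 1.72 + 0.52 + 2.19 = 8.17
Sum of distinct covariances = 7.22
Var(T) = Σσ²ᵢ + 2·Σcov = 8.17 + 2 × 7.22 = 22.61
α = (6/5)·(1 − 8.17/22.61) = 0.766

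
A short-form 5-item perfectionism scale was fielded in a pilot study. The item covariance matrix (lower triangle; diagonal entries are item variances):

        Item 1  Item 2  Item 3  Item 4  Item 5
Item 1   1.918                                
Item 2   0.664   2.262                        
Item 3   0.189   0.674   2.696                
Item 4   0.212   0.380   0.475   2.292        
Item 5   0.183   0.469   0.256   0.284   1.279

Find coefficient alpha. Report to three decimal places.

sum of item variances = 1.918 + 2.262 + 2.696 + 2.292 + 1.279 = 10.447
Sum of off-diagonal covariances = 3.786
Var(T) = 10.447 + 2 × 3.786 = 18.019
α = (k/(k−1))·(1 − sum of item variances/Var(T)) = (5/4)·(1 − 10.447/18.019) = 0.525

α = 0.525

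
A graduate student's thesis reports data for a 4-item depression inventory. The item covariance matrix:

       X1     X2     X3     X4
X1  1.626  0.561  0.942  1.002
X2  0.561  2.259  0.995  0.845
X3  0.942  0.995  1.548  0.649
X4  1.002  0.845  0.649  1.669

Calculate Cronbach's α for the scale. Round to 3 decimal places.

Σσᵢ² = 1.626 + 2.259 + 1.548 + 1.669 = 7.102
Σ_{i<j} σ_ij = 4.994
σ²_total = 7.102 + 2 × 4.994 = 17.090
α = (k/(k−1))·(1 − Σσᵢ²/σ²_total) = (4/3)·(1 − 7.102/17.090) = 0.779

α = 0.779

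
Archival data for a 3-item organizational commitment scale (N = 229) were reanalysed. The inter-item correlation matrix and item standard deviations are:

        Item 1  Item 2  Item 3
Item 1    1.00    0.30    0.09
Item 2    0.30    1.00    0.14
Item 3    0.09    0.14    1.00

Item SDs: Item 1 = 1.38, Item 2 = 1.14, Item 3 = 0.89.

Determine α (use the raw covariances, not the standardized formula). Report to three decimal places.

α = 0.399

Σσ²ᵢ = 1.38² + 1.14² + 0.89² = 3.9961
Covariances σ_ij = r_ij · s_i · s_j:
  σ(Item 1,Item 2) = 0.30 × 1.38 × 1.14 = 0.4720
  σ(Item 1,Item 3) = 0.09 × 1.38 × 0.89 = 0.1105
  σ(Item 2,Item 3) = 0.14 × 1.14 × 0.89 = 0.1420
σ²_T = Σσ²ᵢ + 2·Σσ_ij = 3.9961 + 2 × 0.7245 = 5.4451
α = (3/2)·(1 − 3.9961/5.4451) = 0.399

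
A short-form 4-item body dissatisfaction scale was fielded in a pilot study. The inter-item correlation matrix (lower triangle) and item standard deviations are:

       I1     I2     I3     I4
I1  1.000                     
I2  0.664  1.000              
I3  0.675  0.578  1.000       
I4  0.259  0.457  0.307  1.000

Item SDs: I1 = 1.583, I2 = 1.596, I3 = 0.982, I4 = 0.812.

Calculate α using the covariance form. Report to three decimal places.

Σσ²ᵢ = 1.583² + 1.596² + 0.982² + 0.812² = 6.6768
Covariances σ_ij = r_ij · s_i · s_j:
  σ(I1,I2) = 0.664 × 1.583 × 1.596 = 1.6776
  σ(I1,I3) = 0.675 × 1.583 × 0.982 = 1.0493
  σ(I1,I4) = 0.259 × 1.583 × 0.812 = 0.3329
  σ(I2,I3) = 0.578 × 1.596 × 0.982 = 0.9059
  σ(I2,I4) = 0.457 × 1.596 × 0.812 = 0.5923
  σ(I3,I4) = 0.307 × 0.982 × 0.812 = 0.2448
σ²_T = Σσ²ᵢ + 2·Σσ_ij = 6.6768 + 2 × 4.8028 = 16.2824
α = (4/3)·(1 − 6.6768/16.2824) = 0.787

α = 0.787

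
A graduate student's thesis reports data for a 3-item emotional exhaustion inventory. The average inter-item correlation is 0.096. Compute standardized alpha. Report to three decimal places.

standardized alpha = 0.242

Standardized α = k·r̄ / (1 + (k−1)·r̄) = 3 × 0.096 / (1 + 2 × 0.096)
  = 0.2880 / 1.1920 = 0.242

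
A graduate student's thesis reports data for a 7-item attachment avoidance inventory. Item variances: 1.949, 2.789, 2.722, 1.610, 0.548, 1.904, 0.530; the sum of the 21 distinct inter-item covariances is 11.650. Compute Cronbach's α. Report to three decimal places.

α = 0.769

Σσᵢ² = 1.949 + 2.789 + 2.722 + 1.610 + 0.548 + 1.904 + 0.530 = 12.052
Sum of distinct covariances = 11.650
Var(T) = Σσᵢ² + 2·Σcov = 12.052 + 2 × 11.650 = 35.352
α = (7/6)·(1 − 12.052/35.352) = 0.769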